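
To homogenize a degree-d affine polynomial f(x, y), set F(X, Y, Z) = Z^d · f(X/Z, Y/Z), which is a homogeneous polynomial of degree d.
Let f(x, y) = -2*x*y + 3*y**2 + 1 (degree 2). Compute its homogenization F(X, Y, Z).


F(X, Y, Z) = -2*X*Y + 3*Y**2 + Z**2

deg(f) = 2.
Substitute x = X/Z, y = Y/Z into f, then multiply by Z^2.
  monomial -2·x^1·y^1 ↦ -2·X^1·Y^1·Z^0.
  monomial 3·x^0·y^2 ↦ 3·X^0·Y^2·Z^0.
  monomial 1·x^0·y^0 ↦ 1·X^0·Y^0·Z^2.
Collecting: F(X, Y, Z) = -2*X*Y + 3*Y**2 + Z**2.


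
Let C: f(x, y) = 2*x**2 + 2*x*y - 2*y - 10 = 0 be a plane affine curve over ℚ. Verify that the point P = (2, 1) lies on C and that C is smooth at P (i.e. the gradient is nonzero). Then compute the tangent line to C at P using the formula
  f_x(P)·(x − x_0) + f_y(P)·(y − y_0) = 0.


Tangent line at P: 10*x + 2*y - 22 = 0.

Step 1: f(2, 1) = 0, so P lies on C.
Step 2: partial derivatives
  f_x(x, y) = 4*x + 2*y, f_y(x, y) = 2*x - 2.
  f_x(P) = 10, f_y(P) = 2 (gradient nonzero, so P is smooth).
Step 3: tangent line at P: 10·(x − 2) + 2·(y − 1) = 0.
Expanding: 10*x + 2*y - 22 = 0.


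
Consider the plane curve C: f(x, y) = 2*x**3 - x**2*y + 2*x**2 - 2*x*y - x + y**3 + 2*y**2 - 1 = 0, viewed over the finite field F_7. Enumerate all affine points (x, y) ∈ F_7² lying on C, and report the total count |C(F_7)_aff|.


Affine F_7-points: {(0, 6), (2, 0), (2, 2), (2, 3), (3, 1), (3, 5), (3, 6), (4, 5), (5, 0), (5, 5), (6, 0), (6, 6)}; count = 12.

For each of the 49 pairs (x, y) ∈ F_7², evaluate f(x, y) mod 7. Record the zeros.
  x = 0: [0↦6, 1↦2, 2↦1, 3↦2, 4↦4, 5↦6, 6↦0]  zeros at y ∈ {6}
  x = 1: [0↦2, 1↦2, 2↦5, 3↦3, 4↦2, 5↦1, 6↦6]  zeros at y ∈ ∅
  x = 2: [0↦0, 1↦2, 2↦0, 3↦0, 4↦1, 5↦2, 6↦2]  zeros at y ∈ {0, 2, 3}
  x = 3: [0↦5, 1↦0, 2↦5, 3↦5, 4↦6, 5↦0, 6↦0]  zeros at y ∈ {1, 5, 6}
  x = 4: [0↦1, 1↦1, 2↦4, 3↦2, 4↦1, 5↦0, 6↦5]  zeros at y ∈ {5}
  x = 5: [0↦0, 1↦3, 2↦2, 3↦3, 4↦5, 5↦0, 6↦1]  zeros at y ∈ {0, 5}
  x = 6: [0↦0, 1↦4, 2↦4, 3↦6, 4↦2, 5↦5, 6↦0]  zeros at y ∈ {0, 6}
Collecting zeros: affine points = {(0, 6), (2, 0), (2, 2), (2, 3), (3, 1), (3, 5), (3, 6), (4, 5), (5, 0), (5, 5), (6, 0), (6, 6)}.
Total count |C(F_7)_aff| = 12.


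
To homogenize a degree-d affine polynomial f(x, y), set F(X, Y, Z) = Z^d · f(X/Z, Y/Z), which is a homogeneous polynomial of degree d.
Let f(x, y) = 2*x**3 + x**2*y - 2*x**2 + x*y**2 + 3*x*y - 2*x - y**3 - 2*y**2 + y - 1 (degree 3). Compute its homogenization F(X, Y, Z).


F(X, Y, Z) = 2*X**3 + X**2*Y - 2*X**2*Z + X*Y**2 + 3*X*Y*Z - 2*X*Z**2 - Y**3 - 2*Y**2*Z + Y*Z**2 - Z**3

deg(f) = 3.
Substitute x = X/Z, y = Y/Z into f, then multiply by Z^3.
  monomial 2·x^3·y^0 ↦ 2·X^3·Y^0·Z^0.
  monomial 1·x^2·y^1 ↦ 1·X^2·Y^1·Z^0.
  monomial -2·x^2·y^0 ↦ -2·X^2·Y^0·Z^1.
  monomial 1·x^1·y^2 ↦ 1·X^1·Y^2·Z^0.
  monomial 3·x^1·y^1 ↦ 3·X^1·Y^1·Z^1.
  monomial -2·x^1·y^0 ↦ -2·X^1·Y^0·Z^2.
  monomial -1·x^0·y^3 ↦ -1·X^0·Y^3·Z^0.
  monomial -2·x^0·y^2 ↦ -2·X^0·Y^2·Z^1.
  monomial 1·x^0·y^1 ↦ 1·X^0·Y^1·Z^2.
  monomial -1·x^0·y^0 ↦ -1·X^0·Y^0·Z^3.
Collecting: F(X, Y, Z) = 2*X**3 + X**2*Y - 2*X**2*Z + X*Y**2 + 3*X*Y*Z - 2*X*Z**2 - Y**3 - 2*Y**2*Z + Y*Z**2 - Z**3.


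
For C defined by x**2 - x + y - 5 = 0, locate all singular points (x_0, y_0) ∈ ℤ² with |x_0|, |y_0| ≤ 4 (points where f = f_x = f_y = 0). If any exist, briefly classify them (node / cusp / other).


No singular points in the scanned grid; C is smooth there.

Compute partial derivatives:
  f_x = 2*x - 1.
  f_y = 1.
f_y = 1 is a nonzero constant, so f_y never vanishes: no point (x, y) can satisfy f = f_x = f_y = 0. In particular no (x, y) ∈ {−4, ..., 4}² is singular; the curve is smooth.


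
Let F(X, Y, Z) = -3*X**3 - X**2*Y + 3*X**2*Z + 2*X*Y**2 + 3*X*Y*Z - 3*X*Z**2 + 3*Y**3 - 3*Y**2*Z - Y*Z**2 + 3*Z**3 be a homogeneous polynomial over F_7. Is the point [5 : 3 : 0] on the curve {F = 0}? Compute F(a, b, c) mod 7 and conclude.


F(5,3,0) ≡ 1 (mod 7); P is NOT on the curve.

Evaluate F(5, 3, 0) term-by-term (mod 7).
  -3*X**3 ↦ -3·125·1·1 = -375
  -X**2*Y ↦ -1·25·3·1 = -75
  3*X**2*Z ↦ 3·25·1·0 = 0
  2*X*Y**2 ↦ 2·5·9·1 = 90
  3*X*Y*Z ↦ 3·5·3·0 = 0
  -3*X*Z**2 ↦ -3·5·1·0 = 0
  3*Y**3 ↦ 3·1·27·1 = 81
  -3*Y**2*Z ↦ -3·1·9·0 = 0
  -Y*Z**2 ↦ -1·1·3·0 = 0
  3*Z**3 ↦ 3·1·1·0 = 0
Sum: F(5, 3, 0) = (-375) + (-75) + (0) + (90) + (0) + (0) + (81) + (0) + (0) + (0) = -279.
Reducing mod 7: -279 ≡ 1 (mod 7).
Since F(a, b, c) ≡ 1 ≠ 0 (mod 7), P does NOT lie on the curve.


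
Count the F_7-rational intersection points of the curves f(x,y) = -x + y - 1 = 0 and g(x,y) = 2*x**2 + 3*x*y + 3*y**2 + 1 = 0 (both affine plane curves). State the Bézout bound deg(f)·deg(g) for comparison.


Common zeros: {(1, 2), (4, 5)}; count = 2; Bézout bound = 2.

deg(f) = 1, deg(g) = 2, so Bézout bound = 2.
Scan x ∈ F_7. For each x, list the y ∈ F_7 with f(x, y) ≡ 0 and those with g(x, y) ≡ 0 (mod 7); the common zeros in that column are the intersection.
  x = 0: f ≡ 0 at y ∈ {1}; g ≡ 0 at y ∈ {3, 4}; common: ∅.
  x = 1: f ≡ 0 at y ∈ {2}; g ≡ 0 at y ∈ {2, 4}; common: {2}.
  x = 2: f ≡ 0 at y ∈ {3}; g ≡ 0 at y ∈ ∅; common: ∅.
  x = 3: f ≡ 0 at y ∈ {4}; g ≡ 0 at y ∈ {2}; common: ∅.
  x = 4: f ≡ 0 at y ∈ {5}; g ≡ 0 at y ∈ {5}; common: {5}.
  x = 5: f ≡ 0 at y ∈ {6}; g ≡ 0 at y ∈ ∅; common: ∅.
  x = 6: f ≡ 0 at y ∈ {0}; g ≡ 0 at y ∈ {3, 5}; common: ∅.
Collecting: common zeros = {(1, 2), (4, 5)}, so the count is 2.
Comparison with the Bézout bound: 2 ≤ 2 = deg(f)·deg(g), as expected for curves with no common component (the bound is attained).


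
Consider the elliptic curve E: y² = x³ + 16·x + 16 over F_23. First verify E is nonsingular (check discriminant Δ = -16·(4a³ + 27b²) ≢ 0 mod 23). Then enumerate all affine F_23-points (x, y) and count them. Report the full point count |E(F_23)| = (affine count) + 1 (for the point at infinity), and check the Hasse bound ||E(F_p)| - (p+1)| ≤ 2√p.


Affine points = {(0, 4), (0, 19), (4, 11), (4, 12), (6, 11), (6, 12), (8, 9), (8, 14), (10, 7), (10, 16), (12, 2), (12, 21), (13, 11), (13, 12), (17, 7), (17, 16), (18, 8), (18, 15), (19, 7), (19, 16)}; affine count = 20; |E(F_23)| = 21.

Discriminant check: Δ ∝ 4a³ + 27b² = 4·16³ + 27·16² = 4·4096 + 27·256 ≡ 20 (mod 23). Nonzero ⇒ E is nonsingular.
For each x ∈ F_23, compute rhs = x³ + 16·x + 16 mod 23, then count y ∈ F_23 with y² ≡ rhs.
  x = 0: rhs = 16, matching y values: 4, 19 (2 points).
  x = 1: rhs = 10, matching y values: none (0 points).
  x = 2: rhs = 10, matching y values: none (0 points).
  x = 3: rhs = 22, matching y values: none (0 points).
  x = 4: rhs = 6, matching y values: 11, 12 (2 points).
  x = 5: rhs = 14, matching y values: none (0 points).
  x = 6: rhs = 6, matching y values: 11, 12 (2 points).
  x = 7: rhs = 11, matching y values: none (0 points).
  x = 8: rhs = 12, matching y values: 9, 14 (2 points).
  x = 9: rhs = 15, matching y values: none (0 points).
  x = 10: rhs = 3, matching y values: 7, 16 (2 points).
  x = 11: rhs = 5, matching y values: none (0 points).
  x = 12: rhs = 4, matching y values: 2, 21 (2 points).
  x = 13: rhs = 6, matching y values: 11, 12 (2 points).
  x = 14: rhs = 17, matching y values: none (0 points).
  x = 15: rhs = 20, matching y values: none (0 points).
  x = 16: rhs = 21, matching y values: none (0 points).
  x = 17: rhs = 3, matching y values: 7, 16 (2 points).
  x = 18: rhs = 18, matching y values: 8, 15 (2 points).
  x = 19: rhs = 3, matching y values: 7, 16 (2 points).
  x = 20: rhs = 10, matching y values: none (0 points).
  x = 21: rhs = 22, matching y values: none (0 points).
  x = 22: rhs = 22, matching y values: none (0 points).
Total affine count: 20.
Full point count |E(F_23)| = 20 + 1 = 21.
Hasse bound: |21 − (23+1)| = |-3| = 3 ≤ 2√23 ≈ 9.5917 ✓.


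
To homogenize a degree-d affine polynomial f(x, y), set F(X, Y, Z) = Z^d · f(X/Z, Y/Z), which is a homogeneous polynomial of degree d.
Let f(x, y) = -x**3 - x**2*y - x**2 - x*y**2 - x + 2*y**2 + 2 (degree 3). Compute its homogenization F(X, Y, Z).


F(X, Y, Z) = -X**3 - X**2*Y - X**2*Z - X*Y**2 - X*Z**2 + 2*Y**2*Z + 2*Z**3

deg(f) = 3.
Substitute x = X/Z, y = Y/Z into f, then multiply by Z^3.
  monomial -1·x^3·y^0 ↦ -1·X^3·Y^0·Z^0.
  monomial -1·x^2·y^1 ↦ -1·X^2·Y^1·Z^0.
  monomial -1·x^2·y^0 ↦ -1·X^2·Y^0·Z^1.
  monomial -1·x^1·y^2 ↦ -1·X^1·Y^2·Z^0.
  monomial -1·x^1·y^0 ↦ -1·X^1·Y^0·Z^2.
  monomial 2·x^0·y^2 ↦ 2·X^0·Y^2·Z^1.
  monomial 2·x^0·y^0 ↦ 2·X^0·Y^0·Z^3.
Collecting: F(X, Y, Z) = -X**3 - X**2*Y - X**2*Z - X*Y**2 - X*Z**2 + 2*Y**2*Z + 2*Z**3.


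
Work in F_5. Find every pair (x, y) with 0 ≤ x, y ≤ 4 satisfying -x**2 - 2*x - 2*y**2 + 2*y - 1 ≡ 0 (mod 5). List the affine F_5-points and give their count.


Affine F_5-points: {(0, 2), (0, 4), (3, 2), (3, 4), (4, 0), (4, 1)}; count = 6.

For each of the 25 pairs (x, y) ∈ F_5², evaluate f(x, y) mod 5. Record the zeros.
  x = 0: [0↦4, 1↦4, 2↦0, 3↦2, 4↦0]  zeros at y ∈ {2, 4}
  x = 1: [0↦1, 1↦1, 2↦2, 3↦4, 4↦2]  zeros at y ∈ ∅
  x = 2: [0↦1, 1↦1, 2↦2, 3↦4, 4↦2]  zeros at y ∈ ∅
  x = 3: [0↦4, 1↦4, 2↦0, 3↦2, 4↦0]  zeros at y ∈ {2, 4}
  x = 4: [0↦0, 1↦0, 2↦1, 3↦3, 4↦1]  zeros at y ∈ {0, 1}
Collecting zeros: affine points = {(0, 2), (0, 4), (3, 2), (3, 4), (4, 0), (4, 1)}.
Total count |C(F_5)_aff| = 6.


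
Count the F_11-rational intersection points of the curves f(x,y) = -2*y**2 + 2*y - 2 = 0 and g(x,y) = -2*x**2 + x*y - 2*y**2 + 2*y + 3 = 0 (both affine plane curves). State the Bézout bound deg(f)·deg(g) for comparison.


Common zeros: ∅; count = 0; Bézout bound = 4.

deg(f) = 2, deg(g) = 2, so Bézout bound = 4.
Scan x ∈ F_11. For each x, list the y ∈ F_11 with f(x, y) ≡ 0 and those with g(x, y) ≡ 0 (mod 11); the common zeros in that column are the intersection.
  x = 0: f ≡ 0 at y ∈ ∅; g ≡ 0 at y ∈ ∅; common: ∅.
  x = 1: f ≡ 0 at y ∈ ∅; g ≡ 0 at y ∈ ∅; common: ∅.
  x = 2: f ≡ 0 at y ∈ ∅; g ≡ 0 at y ∈ {3, 10}; common: ∅.
  x = 3: f ≡ 0 at y ∈ ∅; g ≡ 0 at y ∈ {9, 10}; common: ∅.
  x = 4: f ≡ 0 at y ∈ ∅; g ≡ 0 at y ∈ ∅; common: ∅.
  x = 5: f ≡ 0 at y ∈ ∅; g ≡ 0 at y ∈ {3, 6}; common: ∅.
  x = 6: f ≡ 0 at y ∈ ∅; g ≡ 0 at y ∈ ∅; common: ∅.
  x = 7: f ≡ 0 at y ∈ ∅; g ≡ 0 at y ∈ {1, 9}; common: ∅.
  x = 8: f ≡ 0 at y ∈ ∅; g ≡ 0 at y ∈ ∅; common: ∅.
  x = 9: f ≡ 0 at y ∈ ∅; g ≡ 0 at y ∈ {5, 6}; common: ∅.
  x = 10: f ≡ 0 at y ∈ ∅; g ≡ 0 at y ∈ {1, 5}; common: ∅.
Collecting: common zeros = ∅, so the count is 0.
Comparison with the Bézout bound: 0 ≤ 4 = deg(f)·deg(g), as expected for curves with no common component (the affine F_11-count falls short of the bound because intersections may lie at infinity, over extension fields, or carry multiplicity).


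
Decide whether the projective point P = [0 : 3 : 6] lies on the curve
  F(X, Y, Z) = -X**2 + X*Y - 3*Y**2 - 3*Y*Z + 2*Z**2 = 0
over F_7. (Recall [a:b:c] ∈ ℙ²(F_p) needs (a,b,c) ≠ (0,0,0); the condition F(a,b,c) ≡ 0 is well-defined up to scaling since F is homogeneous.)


F(0,3,6) ≡ 5 (mod 7); P is NOT on the curve.

Evaluate F(0, 3, 6) term-by-term (mod 7).
  -X**2 ↦ -1·0·1·1 = 0
  X*Y ↦ 1·0·3·1 = 0
  -3*Y**2 ↦ -3·1·9·1 = -27
  -3*Y*Z ↦ -3·1·3·6 = -54
  2*Z**2 ↦ 2·1·1·36 = 72
Sum: F(0, 3, 6) = (0) + (0) + (-27) + (-54) + (72) = -9.
Reducing mod 7: -9 ≡ 5 (mod 7).
Since F(a, b, c) ≡ 5 ≠ 0 (mod 7), P does NOT lie on the curve.


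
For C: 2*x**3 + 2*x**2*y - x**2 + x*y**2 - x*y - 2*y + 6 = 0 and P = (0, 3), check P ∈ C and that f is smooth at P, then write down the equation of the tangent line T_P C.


Tangent line at P: 6*x - 2*y + 6 = 0.

Step 1: f(0, 3) = 0, so P lies on C.
Step 2: partial derivatives
  f_x(x, y) = 6*x**2 + 4*x*y - 2*x + y**2 - y, f_y(x, y) = 2*x**2 + 2*x*y - x - 2.
  f_x(P) = 6, f_y(P) = -2 (gradient nonzero, so P is smooth).
Step 3: tangent line at P: 6·(x − 0) + -2·(y − 3) = 0.
Expanding: 6*x - 2*y + 6 = 0.


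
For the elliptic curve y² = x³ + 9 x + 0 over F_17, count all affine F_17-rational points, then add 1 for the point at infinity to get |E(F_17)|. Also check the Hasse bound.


Affine points = {(0, 0), (2, 3), (2, 14), (4, 7), (4, 10), (5, 0), (6, 7), (6, 10), (7, 7), (7, 10), (10, 6), (10, 11), (11, 6), (11, 11), (12, 0), (13, 6), (13, 11), (15, 5), (15, 12)}; affine count = 19; |E(F_17)| = 20.

Discriminant check: Δ ∝ 4a³ + 27b² = 4·9³ + 27·0² = 4·729 + 27·0 ≡ 9 (mod 17). Nonzero ⇒ E is nonsingular.
For each x ∈ F_17, compute rhs = x³ + 9·x + 0 mod 17, then count y ∈ F_17 with y² ≡ rhs.
  x = 0: rhs = 0, matching y values: 0 (1 points).
  x = 1: rhs = 10, matching y values: none (0 points).
  x = 2: rhs = 9, matching y values: 3, 14 (2 points).
  x = 3: rhs = 3, matching y values: none (0 points).
  x = 4: rhs = 15, matching y values: 7, 10 (2 points).
  x = 5: rhs = 0, matching y values: 0 (1 points).
  x = 6: rhs = 15, matching y values: 7, 10 (2 points).
  x = 7: rhs = 15, matching y values: 7, 10 (2 points).
  x = 8: rhs = 6, matching y values: none (0 points).
  x = 9: rhs = 11, matching y values: none (0 points).
  x = 10: rhs = 2, matching y values: 6, 11 (2 points).
  x = 11: rhs = 2, matching y values: 6, 11 (2 points).
  x = 12: rhs = 0, matching y values: 0 (1 points).
  x = 13: rhs = 2, matching y values: 6, 11 (2 points).
  x = 14: rhs = 14, matching y values: none (0 points).
  x = 15: rhs = 8, matching y values: 5, 12 (2 points).
  x = 16: rhs = 7, matching y values: none (0 points).
Total affine count: 19.
Full point count |E(F_17)| = 19 + 1 = 20.
Hasse bound: |20 − (17+1)| = |2| = 2 ≤ 2√17 ≈ 8.2462 ✓.


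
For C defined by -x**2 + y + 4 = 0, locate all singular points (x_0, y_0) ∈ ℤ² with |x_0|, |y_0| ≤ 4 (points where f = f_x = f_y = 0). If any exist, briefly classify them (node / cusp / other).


No singular points in the scanned grid; C is smooth there.

Compute partial derivatives:
  f_x = -2*x.
  f_y = 1.
f_y = 1 is a nonzero constant, so f_y never vanishes: no point (x, y) can satisfy f = f_x = f_y = 0. In particular no (x, y) ∈ {−4, ..., 4}² is singular; the curve is smooth.


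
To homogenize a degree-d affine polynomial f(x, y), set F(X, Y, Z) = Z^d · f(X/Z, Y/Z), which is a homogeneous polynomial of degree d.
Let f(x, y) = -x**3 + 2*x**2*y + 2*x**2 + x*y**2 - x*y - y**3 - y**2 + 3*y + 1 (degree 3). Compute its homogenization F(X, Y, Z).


F(X, Y, Z) = -X**3 + 2*X**2*Y + 2*X**2*Z + X*Y**2 - X*Y*Z - Y**3 - Y**2*Z + 3*Y*Z**2 + Z**3

deg(f) = 3.
Substitute x = X/Z, y = Y/Z into f, then multiply by Z^3.
  monomial -1·x^3·y^0 ↦ -1·X^3·Y^0·Z^0.
  monomial 2·x^2·y^1 ↦ 2·X^2·Y^1·Z^0.
  monomial 2·x^2·y^0 ↦ 2·X^2·Y^0·Z^1.
  monomial 1·x^1·y^2 ↦ 1·X^1·Y^2·Z^0.
  monomial -1·x^1·y^1 ↦ -1·X^1·Y^1·Z^1.
  monomial -1·x^0·y^3 ↦ -1·X^0·Y^3·Z^0.
  monomial -1·x^0·y^2 ↦ -1·X^0·Y^2·Z^1.
  monomial 3·x^0·y^1 ↦ 3·X^0·Y^1·Z^2.
  monomial 1·x^0·y^0 ↦ 1·X^0·Y^0·Z^3.
Collecting: F(X, Y, Z) = -X**3 + 2*X**2*Y + 2*X**2*Z + X*Y**2 - X*Y*Z - Y**3 - Y**2*Z + 3*Y*Z**2 + Z**3.


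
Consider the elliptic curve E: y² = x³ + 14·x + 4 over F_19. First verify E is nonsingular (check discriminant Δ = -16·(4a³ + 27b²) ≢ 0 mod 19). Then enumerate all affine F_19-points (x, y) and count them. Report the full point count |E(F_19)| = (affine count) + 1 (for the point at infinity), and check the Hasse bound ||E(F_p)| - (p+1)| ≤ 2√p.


Affine points = {(0, 2), (0, 17), (1, 0), (3, 4), (3, 15), (5, 3), (5, 16), (6, 0), (8, 1), (8, 18), (9, 2), (9, 17), (10, 2), (10, 17), (11, 8), (11, 11), (12, 0), (15, 6), (15, 13), (16, 7), (16, 12), (17, 5), (17, 14)}; affine count = 23; |E(F_19)| = 24.

Discriminant check: Δ ∝ 4a³ + 27b² = 4·14³ + 27·4² = 4·2744 + 27·16 ≡ 8 (mod 19). Nonzero ⇒ E is nonsingular.
For each x ∈ F_19, compute rhs = x³ + 14·x + 4 mod 19, then count y ∈ F_19 with y² ≡ rhs.
  x = 0: rhs = 4, matching y values: 2, 17 (2 points).
  x = 1: rhs = 0, matching y values: 0 (1 points).
  x = 2: rhs = 2, matching y values: none (0 points).
  x = 3: rhs = 16, matching y values: 4, 15 (2 points).
  x = 4: rhs = 10, matching y values: none (0 points).
  x = 5: rhs = 9, matching y values: 3, 16 (2 points).
  x = 6: rhs = 0, matching y values: 0 (1 points).
  x = 7: rhs = 8, matching y values: none (0 points).
  x = 8: rhs = 1, matching y values: 1, 18 (2 points).
  x = 9: rhs = 4, matching y values: 2, 17 (2 points).
  x = 10: rhs = 4, matching y values: 2, 17 (2 points).
  x = 11: rhs = 7, matching y values: 8, 11 (2 points).
  x = 12: rhs = 0, matching y values: 0 (1 points).
  x = 13: rhs = 8, matching y values: none (0 points).
  x = 14: rhs = 18, matching y values: none (0 points).
  x = 15: rhs = 17, matching y values: 6, 13 (2 points).
  x = 16: rhs = 11, matching y values: 7, 12 (2 points).
  x = 17: rhs = 6, matching y values: 5, 14 (2 points).
  x = 18: rhs = 8, matching y values: none (0 points).
Total affine count: 23.
Full point count |E(F_19)| = 23 + 1 = 24.
Hasse bound: |24 − (19+1)| = |4| = 4 ≤ 2√19 ≈ 8.7178 ✓.


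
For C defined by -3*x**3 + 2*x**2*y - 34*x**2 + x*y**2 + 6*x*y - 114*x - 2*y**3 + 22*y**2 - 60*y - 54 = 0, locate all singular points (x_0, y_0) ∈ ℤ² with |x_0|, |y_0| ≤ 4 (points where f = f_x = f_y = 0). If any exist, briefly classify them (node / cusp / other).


Singular points: {(-3, 3)}; classification: node.

Compute partial derivatives:
  f_x = -9*x**2 + 4*x*y - 68*x + y**2 + 6*y - 114.
  f_y = 2*x**2 + 2*x*y + 6*x - 6*y**2 + 44*y - 60.
Scan x_0 ∈ {−4, ..., 4}. For each x_0, f_y(x_0, y) is a polynomial in y; find its integer roots y ∈ {−4, ..., 4}, then test f_x and f at those candidates.
  x = -4: f_y(-4, y) = -6*y**2 + 36*y - 52; no integer root y with |y| ≤ 4.
  x = -3: f_y(-3, y) = -6*y**2 + 38*y - 60; vanishes at y ∈ {3}. (-3, 3): f_x = 0, f = 0 — SINGULAR.
  x = -2: f_y(-2, y) = -6*y**2 + 40*y - 64; vanishes at y ∈ {4}. (-2, 4): f_x = -6 ≠ 0.
  x = -1: f_y(-1, y) = -6*y**2 + 42*y - 64; no integer root y with |y| ≤ 4.
  x = 0: f_y(0, y) = -6*y**2 + 44*y - 60; no integer root y with |y| ≤ 4.
  x = 1: f_y(1, y) = -6*y**2 + 46*y - 52; no integer root y with |y| ≤ 4.
  x = 2: f_y(2, y) = -6*y**2 + 48*y - 40; no integer root y with |y| ≤ 4.
  x = 3: f_y(3, y) = -6*y**2 + 50*y - 24; no integer root y with |y| ≤ 4.
  x = 4: f_y(4, y) = -6*y**2 + 52*y - 4; no integer root y with |y| ≤ 4.
Only singular point on the grid: (-3, 3).
Classify: substitute x = -3 + u, y = 3 + v and expand: f = -3*u**3 + 2*u**2*v - u**2 + u*v**2 - 2*v**3 + v**2.
No constant or linear terms (consistent with a singular point). Quadratic part: -u**2 + v**2. Cubic part: -3*u**3 + 2*u**2*v + u*v**2 - 2*v**3.
The quadratic part v**2 - u**2 = (v − u)(v + u) splits into two distinct linear factors, so there are two distinct tangent lines y − 3 = ±(x − -3) — this is a node (ordinary double point).
Classification: node.


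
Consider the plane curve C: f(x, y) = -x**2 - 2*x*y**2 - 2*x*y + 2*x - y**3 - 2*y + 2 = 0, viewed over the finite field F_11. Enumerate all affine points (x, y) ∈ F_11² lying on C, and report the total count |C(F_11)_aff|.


Affine F_11-points: {(1, 9), (2, 5), (2, 8), (4, 2), (6, 0), (6, 5), (7, 0), (7, 4), (8, 2), (8, 6), (8, 9), (9, 6), (10, 1), (10, 4), (10, 8)}; count = 15.

For each of the 121 pairs (x, y) ∈ F_11², evaluate f(x, y) mod 11. Record the zeros.
  x = 0: [0↦2, 1↦10, 2↦1, 3↦2, 4↦7, 5↦10, 6↦5, 7↦8, 8↦2, 9↦3, 10↦5]  zeros at y ∈ ∅
  x = 1: [0↦3, 1↦7, 2↦1, 3↦1, 4↦1, 5↦6, 6↦10, 7↦7, 8↦2, 9↦0, 10↦6]  zeros at y ∈ {9}
  x = 2: [0↦2, 1↦2, 2↦10, 3↦9, 4↦4, 5↦0, 6↦2, 7↦4, 8↦0, 9↦6, 10↦5]  zeros at y ∈ {5, 8}
  x = 3: [0↦10, 1↦6, 2↦6, 3↦4, 4↦5, 5↦3, 6↦3, 7↦10, 8↦7, 9↦10, 10↦2]  zeros at y ∈ ∅
  x = 4: [0↦5, 1↦8, 2↦0, 3↦8, 4↦4, 5↦4, 6↦2, 7↦3, 8↦1, 9↦1, 10↦8]  zeros at y ∈ {2}
  x = 5: [0↦9, 1↦8, 2↦3, 3↦10, 4↦1, 5↦3, 6↦10, 7↦5, 8↦4, 9↦1, 10↦1]  zeros at y ∈ ∅
  x = 6: [0↦0, 1↦6, 2↦4, 3↦10, 4↦7, 5↦0, 6↦5, 7↦5, 8↦5, 9↦10, 10↦3]  zeros at y ∈ {0, 5}
  x = 7: [0↦0, 1↦2, 2↦3, 3↦8, 4↦0, 5↦6, 6↦9, 7↦3, 8↦4, 9↦6, 10↦3]  zeros at y ∈ {0, 4}
  x = 8: [0↦9, 1↦7, 2↦0, 3↦4, 4↦2, 5↦10, 6↦0, 7↦10, 8↦1, 9↦0, 10↦1]  zeros at y ∈ {2, 6, 9}
  x = 9: [0↦5, 1↦10, 2↦6, 3↦9, 4↦2, 5↦1, 6↦0, 7↦4, 8↦7, 9↦3, 10↦8]  zeros at y ∈ {6}
  x = 10: [0↦10, 1↦0, 2↦10, 3↦1, 4↦0, 5↦1, 6↦9, 7↦7, 8↦0, 9↦4, 10↦2]  zeros at y ∈ {1, 4, 8}
Collecting zeros: affine points = {(1, 9), (2, 5), (2, 8), (4, 2), (6, 0), (6, 5), (7, 0), (7, 4), (8, 2), (8, 6), (8, 9), (9, 6), (10, 1), (10, 4), (10, 8)}.
Total count |C(F_11)_aff| = 15.


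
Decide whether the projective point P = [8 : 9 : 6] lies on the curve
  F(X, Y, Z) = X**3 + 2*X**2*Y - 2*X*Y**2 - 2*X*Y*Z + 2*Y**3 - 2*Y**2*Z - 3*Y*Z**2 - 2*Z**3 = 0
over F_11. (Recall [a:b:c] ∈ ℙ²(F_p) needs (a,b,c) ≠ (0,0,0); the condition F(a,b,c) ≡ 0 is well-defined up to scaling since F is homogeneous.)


F(8,9,6) ≡ 5 (mod 11); P is NOT on the curve.

Evaluate F(8, 9, 6) term-by-term (mod 11).
  X**3 ↦ 1·512·1·1 = 512
  2*X**2*Y ↦ 2·64·9·1 = 1152
  -2*X*Y**2 ↦ -2·8·81·1 = -1296
  -2*X*Y*Z ↦ -2·8·9·6 = -864
  2*Y**3 ↦ 2·1·729·1 = 1458
  -2*Y**2*Z ↦ -2·1·81·6 = -972
  -3*Y*Z**2 ↦ -3·1·9·36 = -972
  -2*Z**3 ↦ -2·1·1·216 = -432
Sum: F(8, 9, 6) = (512) + (1152) + (-1296) + (-864) + (1458) + (-972) + (-972) + (-432) = -1414.
Reducing mod 11: -1414 ≡ 5 (mod 11).
Since F(a, b, c) ≡ 5 ≠ 0 (mod 11), P does NOT lie on the curve.


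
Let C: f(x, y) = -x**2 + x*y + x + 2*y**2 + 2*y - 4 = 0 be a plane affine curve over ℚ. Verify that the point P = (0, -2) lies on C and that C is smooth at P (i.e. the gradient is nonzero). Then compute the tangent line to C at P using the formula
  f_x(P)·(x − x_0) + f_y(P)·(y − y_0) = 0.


Tangent line at P: -x - 6*y - 12 = 0.

Step 1: f(0, -2) = 0, so P lies on C.
Step 2: partial derivatives
  f_x(x, y) = -2*x + y + 1, f_y(x, y) = x + 4*y + 2.
  f_x(P) = -1, f_y(P) = -6 (gradient nonzero, so P is smooth).
Step 3: tangent line at P: -1·(x − 0) + -6·(y − -2) = 0.
Expanding: -x - 6*y - 12 = 0.


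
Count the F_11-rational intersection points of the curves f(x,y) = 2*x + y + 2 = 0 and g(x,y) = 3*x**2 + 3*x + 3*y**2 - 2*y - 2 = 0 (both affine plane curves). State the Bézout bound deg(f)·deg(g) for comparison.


Common zeros: {(3, 3)}; count = 1; Bézout bound = 2.

deg(f) = 1, deg(g) = 2, so Bézout bound = 2.
Scan x ∈ F_11. For each x, list the y ∈ F_11 with f(x, y) ≡ 0 and those with g(x, y) ≡ 0 (mod 11); the common zeros in that column are the intersection.
  x = 0: f ≡ 0 at y ∈ {9}; g ≡ 0 at y ∈ ∅; common: ∅.
  x = 1: f ≡ 0 at y ∈ {7}; g ≡ 0 at y ∈ {4}; common: ∅.
  x = 2: f ≡ 0 at y ∈ {5}; g ≡ 0 at y ∈ ∅; common: ∅.
  x = 3: f ≡ 0 at y ∈ {3}; g ≡ 0 at y ∈ {3, 5}; common: {3}.
  x = 4: f ≡ 0 at y ∈ {1}; g ≡ 0 at y ∈ {2, 6}; common: ∅.
  x = 5: f ≡ 0 at y ∈ {10}; g ≡ 0 at y ∈ {0, 8}; common: ∅.
  x = 6: f ≡ 0 at y ∈ {8}; g ≡ 0 at y ∈ {2, 6}; common: ∅.
  x = 7: f ≡ 0 at y ∈ {6}; g ≡ 0 at y ∈ {3, 5}; common: ∅.
  x = 8: f ≡ 0 at y ∈ {4}; g ≡ 0 at y ∈ ∅; common: ∅.
  x = 9: f ≡ 0 at y ∈ {2}; g ≡ 0 at y ∈ {4}; common: ∅.
  x = 10: f ≡ 0 at y ∈ {0}; g ≡ 0 at y ∈ ∅; common: ∅.
Collecting: common zeros = {(3, 3)}, so the count is 1.
Comparison with the Bézout bound: 1 ≤ 2 = deg(f)·deg(g), as expected for curves with no common component (the affine F_11-count falls short of the bound because intersections may lie at infinity, over extension fields, or carry multiplicity).


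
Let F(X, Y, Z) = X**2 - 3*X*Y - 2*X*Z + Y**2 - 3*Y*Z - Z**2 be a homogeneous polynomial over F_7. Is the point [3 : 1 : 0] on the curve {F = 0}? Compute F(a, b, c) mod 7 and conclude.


F(3,1,0) ≡ 1 (mod 7); P is NOT on the curve.

Evaluate F(3, 1, 0) term-by-term (mod 7).
  X**2 ↦ 1·9·1·1 = 9
  -3*X*Y ↦ -3·3·1·1 = -9
  -2*X*Z ↦ -2·3·1·0 = 0
  Y**2 ↦ 1·1·1·1 = 1
  -3*Y*Z ↦ -3·1·1·0 = 0
  -Z**2 ↦ -1·1·1·0 = 0
Sum: F(3, 1, 0) = (9) + (-9) + (0) + (1) + (0) + (0) = 1.
Reducing mod 7: 1 ≡ 1 (mod 7).
Since F(a, b, c) ≡ 1 ≠ 0 (mod 7), P does NOT lie on the curve.


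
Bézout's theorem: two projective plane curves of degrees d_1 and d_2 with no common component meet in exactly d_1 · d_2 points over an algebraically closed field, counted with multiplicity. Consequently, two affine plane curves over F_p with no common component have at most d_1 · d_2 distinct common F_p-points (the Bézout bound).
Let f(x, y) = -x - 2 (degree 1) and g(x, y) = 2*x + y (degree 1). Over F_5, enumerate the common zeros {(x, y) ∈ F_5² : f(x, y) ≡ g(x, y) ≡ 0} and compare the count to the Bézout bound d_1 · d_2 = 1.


Common zeros: {(3, 4)}; count = 1; Bézout bound = 1.

deg(f) = 1, deg(g) = 1, so Bézout bound = 1.
Scan x ∈ F_5. For each x, list the y ∈ F_5 with f(x, y) ≡ 0 and those with g(x, y) ≡ 0 (mod 5); the common zeros in that column are the intersection.
  x = 0: f ≡ 0 at y ∈ ∅; g ≡ 0 at y ∈ {0}; common: ∅.
  x = 1: f ≡ 0 at y ∈ ∅; g ≡ 0 at y ∈ {3}; common: ∅.
  x = 2: f ≡ 0 at y ∈ ∅; g ≡ 0 at y ∈ {1}; common: ∅.
  x = 3: f ≡ 0 at y ∈ {0, 1, 2, 3, 4}; g ≡ 0 at y ∈ {4}; common: {4}.
  x = 4: f ≡ 0 at y ∈ ∅; g ≡ 0 at y ∈ {2}; common: ∅.
Collecting: common zeros = {(3, 4)}, so the count is 1.
Comparison with the Bézout bound: 1 ≤ 1 = deg(f)·deg(g), as expected for curves with no common component (the bound is attained).


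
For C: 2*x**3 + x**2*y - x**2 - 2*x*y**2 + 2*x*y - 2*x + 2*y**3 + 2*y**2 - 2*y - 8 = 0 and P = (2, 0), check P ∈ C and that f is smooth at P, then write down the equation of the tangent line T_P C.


Tangent line at P: 18*x + 6*y - 36 = 0.

Step 1: f(2, 0) = 0, so P lies on C.
Step 2: partial derivatives
  f_x(x, y) = 6*x**2 + 2*x*y - 2*x - 2*y**2 + 2*y - 2, f_y(x, y) = x**2 - 4*x*y + 2*x + 6*y**2 + 4*y - 2.
  f_x(P) = 18, f_y(P) = 6 (gradient nonzero, so P is smooth).
Step 3: tangent line at P: 18·(x − 2) + 6·(y − 0) = 0.
Expanding: 18*x + 6*y - 36 = 0.


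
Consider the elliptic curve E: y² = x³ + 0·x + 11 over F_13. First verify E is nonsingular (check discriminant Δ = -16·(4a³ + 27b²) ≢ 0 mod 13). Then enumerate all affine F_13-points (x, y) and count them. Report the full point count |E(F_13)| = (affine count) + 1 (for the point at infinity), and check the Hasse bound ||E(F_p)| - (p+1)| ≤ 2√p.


Affine points = {(1, 5), (1, 8), (3, 5), (3, 8), (4, 6), (4, 7), (7, 4), (7, 9), (8, 4), (8, 9), (9, 5), (9, 8), (10, 6), (10, 7), (11, 4), (11, 9), (12, 6), (12, 7)}; affine count = 18; |E(F_13)| = 19.

Discriminant check: Δ ∝ 4a³ + 27b² = 4·0³ + 27·11² = 4·0 + 27·121 ≡ 4 (mod 13). Nonzero ⇒ E is nonsingular.
For each x ∈ F_13, compute rhs = x³ + 0·x + 11 mod 13, then count y ∈ F_13 with y² ≡ rhs.
  x = 0: rhs = 11, matching y values: none (0 points).
  x = 1: rhs = 12, matching y values: 5, 8 (2 points).
  x = 2: rhs = 6, matching y values: none (0 points).
  x = 3: rhs = 12, matching y values: 5, 8 (2 points).
  x = 4: rhs = 10, matching y values: 6, 7 (2 points).
  x = 5: rhs = 6, matching y values: none (0 points).
  x = 6: rhs = 6, matching y values: none (0 points).
  x = 7: rhs = 3, matching y values: 4, 9 (2 points).
  x = 8: rhs = 3, matching y values: 4, 9 (2 points).
  x = 9: rhs = 12, matching y values: 5, 8 (2 points).
  x = 10: rhs = 10, matching y values: 6, 7 (2 points).
  x = 11: rhs = 3, matching y values: 4, 9 (2 points).
  x = 12: rhs = 10, matching y values: 6, 7 (2 points).
Total affine count: 18.
Full point count |E(F_13)| = 18 + 1 = 19.
Hasse bound: |19 − (13+1)| = |5| = 5 ≤ 2√13 ≈ 7.2111 ✓.


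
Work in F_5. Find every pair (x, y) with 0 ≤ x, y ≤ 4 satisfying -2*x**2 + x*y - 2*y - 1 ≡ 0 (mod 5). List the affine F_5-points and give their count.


Affine F_5-points: {(0, 2), (1, 2), (3, 4), (4, 4)}; count = 4.

For each of the 25 pairs (x, y) ∈ F_5², evaluate f(x, y) mod 5. Record the zeros.
  x = 0: [0↦4, 1↦2, 2↦0, 3↦3, 4↦1]  zeros at y ∈ {2}
  x = 1: [0↦2, 1↦1, 2↦0, 3↦4, 4↦3]  zeros at y ∈ {2}
  x = 2: [0↦1, 1↦1, 2↦1, 3↦1, 4↦1]  zeros at y ∈ ∅
  x = 3: [0↦1, 1↦2, 2↦3, 3↦4, 4↦0]  zeros at y ∈ {4}
  x = 4: [0↦2, 1↦4, 2↦1, 3↦3, 4↦0]  zeros at y ∈ {4}
Collecting zeros: affine points = {(0, 2), (1, 2), (3, 4), (4, 4)}.
Total count |C(F_5)_aff| = 4.


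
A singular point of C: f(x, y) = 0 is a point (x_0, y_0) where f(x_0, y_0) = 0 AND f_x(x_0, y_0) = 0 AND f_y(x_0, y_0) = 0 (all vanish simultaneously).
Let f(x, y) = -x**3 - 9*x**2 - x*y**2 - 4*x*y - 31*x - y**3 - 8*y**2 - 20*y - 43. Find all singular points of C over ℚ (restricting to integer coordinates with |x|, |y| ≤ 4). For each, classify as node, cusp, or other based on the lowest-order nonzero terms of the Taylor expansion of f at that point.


Singular points: {(-3, -2)}; classification: cusp.

Compute partial derivatives:
  f_x = -3*x**2 - 18*x - y**2 - 4*y - 31.
  f_y = -2*x*y - 4*x - 3*y**2 - 16*y - 20.
Scan x_0 ∈ {−4, ..., 4}. For each x_0, f_y(x_0, y) is a polynomial in y; find its integer roots y ∈ {−4, ..., 4}, then test f_x and f at those candidates.
  x = -4: f_y(-4, y) = -3*y**2 - 8*y - 4; vanishes at y ∈ {-2}. (-4, -2): f_x = -3 ≠ 0.
  x = -3: f_y(-3, y) = -3*y**2 - 10*y - 8; vanishes at y ∈ {-2}. (-3, -2): f_x = 0, f = 0 — SINGULAR.
  x = -2: f_y(-2, y) = -3*y**2 - 12*y - 12; vanishes at y ∈ {-2}. (-2, -2): f_x = -3 ≠ 0.
  x = -1: f_y(-1, y) = -3*y**2 - 14*y - 16; vanishes at y ∈ {-2}. (-1, -2): f_x = -12 ≠ 0.
  x = 0: f_y(0, y) = -3*y**2 - 16*y - 20; vanishes at y ∈ {-2}. (0, -2): f_x = -27 ≠ 0.
  x = 1: f_y(1, y) = -3*y**2 - 18*y - 24; vanishes at y ∈ {-4, -2}. (1, -4): f_x = -52 ≠ 0; (1, -2): f_x = -48 ≠ 0.
  x = 2: f_y(2, y) = -3*y**2 - 20*y - 28; vanishes at y ∈ {-2}. (2, -2): f_x = -75 ≠ 0.
  x = 3: f_y(3, y) = -3*y**2 - 22*y - 32; vanishes at y ∈ {-2}. (3, -2): f_x = -108 ≠ 0.
  x = 4: f_y(4, y) = -3*y**2 - 24*y - 36; vanishes at y ∈ {-2}. (4, -2): f_x = -147 ≠ 0.
Only singular point on the grid: (-3, -2).
Classify: substitute x = -3 + u, y = -2 + v and expand: f = -u**3 - u*v**2 - v**3 + v**2.
No constant or linear terms (consistent with a singular point). Quadratic part: v**2. Cubic part: -u**3 - u*v**2 - v**3.
The quadratic part v**2 is a perfect square, so there is a single (double) tangent line v = 0, i.e. y = -2. Restricting the cubic part to that line (v = 0) leaves -u**3 ≠ 0, so f is not divisible by v and the branch is v² ≈ u**3 to lowest order — this is a cusp.
Classification: cusp.


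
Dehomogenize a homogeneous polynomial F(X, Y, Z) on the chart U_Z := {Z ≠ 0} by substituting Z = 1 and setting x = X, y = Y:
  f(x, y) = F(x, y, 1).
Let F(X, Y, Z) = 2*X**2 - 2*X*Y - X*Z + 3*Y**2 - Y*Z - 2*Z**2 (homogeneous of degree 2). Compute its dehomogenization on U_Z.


f(x, y) = 2*x**2 - 2*x*y - x + 3*y**2 - y - 2

On U_Z we set Z = 1. Each monomial c·X^i·Y^j·Z^k in F becomes c·x^i·y^j·1^k = c·x^i·y^j.
Substituting Z = 1: F(X, Y, 1) = 2*x**2 - 2*x*y - x + 3*y**2 - y - 2.
Note: deg(f) ≤ deg(F) = 2; strict inequality happens when F is divisible by Z (lost terms).


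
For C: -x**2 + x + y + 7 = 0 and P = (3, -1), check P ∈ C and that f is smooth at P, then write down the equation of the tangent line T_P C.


Tangent line at P: -5*x + y + 16 = 0.

Step 1: f(3, -1) = 0, so P lies on C.
Step 2: partial derivatives
  f_x(x, y) = 1 - 2*x, f_y(x, y) = 1.
  f_x(P) = -5, f_y(P) = 1 (gradient nonzero, so P is smooth).
Step 3: tangent line at P: -5·(x − 3) + 1·(y − -1) = 0.
Expanding: -5*x + y + 16 = 0.


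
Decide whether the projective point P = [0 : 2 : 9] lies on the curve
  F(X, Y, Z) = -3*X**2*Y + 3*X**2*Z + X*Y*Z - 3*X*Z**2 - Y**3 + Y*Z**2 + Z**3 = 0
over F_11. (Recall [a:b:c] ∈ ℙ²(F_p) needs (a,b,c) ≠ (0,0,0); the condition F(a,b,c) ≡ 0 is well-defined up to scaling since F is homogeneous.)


F(0,2,9) ≡ 3 (mod 11); P is NOT on the curve.

Evaluate F(0, 2, 9) term-by-term (mod 11).
  -3*X**2*Y ↦ -3·0·2·1 = 0
  3*X**2*Z ↦ 3·0·1·9 = 0
  X*Y*Z ↦ 1·0·2·9 = 0
  -3*X*Z**2 ↦ -3·0·1·81 = 0
  -Y**3 ↦ -1·1·8·1 = -8
  Y*Z**2 ↦ 1·1·2·81 = 162
  Z**3 ↦ 1·1·1·729 = 729
Sum: F(0, 2, 9) = (0) + (0) + (0) + (0) + (-8) + (162) + (729) = 883.
Reducing mod 11: 883 ≡ 3 (mod 11).
Since F(a, b, c) ≡ 3 ≠ 0 (mod 11), P does NOT lie on the curve.


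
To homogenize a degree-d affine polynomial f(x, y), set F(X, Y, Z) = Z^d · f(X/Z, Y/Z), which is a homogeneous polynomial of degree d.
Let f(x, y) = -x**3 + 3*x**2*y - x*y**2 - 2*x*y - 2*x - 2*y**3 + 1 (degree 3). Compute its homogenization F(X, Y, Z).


F(X, Y, Z) = -X**3 + 3*X**2*Y - X*Y**2 - 2*X*Y*Z - 2*X*Z**2 - 2*Y**3 + Z**3

deg(f) = 3.
Substitute x = X/Z, y = Y/Z into f, then multiply by Z^3.
  monomial -1·x^3·y^0 ↦ -1·X^3·Y^0·Z^0.
  monomial 3·x^2·y^1 ↦ 3·X^2·Y^1·Z^0.
  monomial -1·x^1·y^2 ↦ -1·X^1·Y^2·Z^0.
  monomial -2·x^1·y^1 ↦ -2·X^1·Y^1·Z^1.
  monomial -2·x^1·y^0 ↦ -2·X^1·Y^0·Z^2.
  monomial -2·x^0·y^3 ↦ -2·X^0·Y^3·Z^0.
  monomial 1·x^0·y^0 ↦ 1·X^0·Y^0·Z^3.
Collecting: F(X, Y, Z) = -X**3 + 3*X**2*Y - X*Y**2 - 2*X*Y*Z - 2*X*Z**2 - 2*Y**3 + Z**3.


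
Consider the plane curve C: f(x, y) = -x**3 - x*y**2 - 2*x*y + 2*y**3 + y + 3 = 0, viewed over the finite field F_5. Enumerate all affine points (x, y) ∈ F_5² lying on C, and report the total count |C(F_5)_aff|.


Affine F_5-points: {(0, 3), (0, 4), (1, 4), (2, 0), (3, 1), (3, 2), (4, 1), (4, 2), (4, 4)}; count = 9.

For each of the 25 pairs (x, y) ∈ F_5², evaluate f(x, y) mod 5. Record the zeros.
  x = 0: [0↦3, 1↦1, 2↦1, 3↦0, 4↦0]  zeros at y ∈ {3, 4}
  x = 1: [0↦2, 1↦2, 2↦2, 3↦4, 4↦0]  zeros at y ∈ {4}
  x = 2: [0↦0, 1↦2, 2↦2, 3↦2, 4↦4]  zeros at y ∈ {0}
  x = 3: [0↦1, 1↦0, 2↦0, 3↦3, 4↦1]  zeros at y ∈ {1, 2}
  x = 4: [0↦4, 1↦0, 2↦0, 3↦1, 4↦0]  zeros at y ∈ {1, 2, 4}
Collecting zeros: affine points = {(0, 3), (0, 4), (1, 4), (2, 0), (3, 1), (3, 2), (4, 1), (4, 2), (4, 4)}.
Total count |C(F_5)_aff| = 9.


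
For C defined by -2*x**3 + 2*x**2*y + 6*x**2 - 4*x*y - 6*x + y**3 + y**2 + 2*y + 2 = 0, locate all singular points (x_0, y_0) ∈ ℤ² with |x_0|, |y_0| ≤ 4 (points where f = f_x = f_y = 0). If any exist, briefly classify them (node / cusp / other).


Singular points: {(1, 0)}; classification: cusp.

Compute partial derivatives:
  f_x = -6*x**2 + 4*x*y + 12*x - 4*y - 6.
  f_y = 2*x**2 - 4*x + 3*y**2 + 2*y + 2.
Scan x_0 ∈ {−4, ..., 4}. For each x_0, f_y(x_0, y) is a polynomial in y; find its integer roots y ∈ {−4, ..., 4}, then test f_x and f at those candidates.
  x = -4: f_y(-4, y) = 3*y**2 + 2*y + 50; no integer root y with |y| ≤ 4.
  x = -3: f_y(-3, y) = 3*y**2 + 2*y + 32; no integer root y with |y| ≤ 4.
  x = -2: f_y(-2, y) = 3*y**2 + 2*y + 18; no integer root y with |y| ≤ 4.
  x = -1: f_y(-1, y) = 3*y**2 + 2*y + 8; no integer root y with |y| ≤ 4.
  x = 0: f_y(0, y) = 3*y**2 + 2*y + 2; no integer root y with |y| ≤ 4.
  x = 1: f_y(1, y) = 3*y**2 + 2*y; vanishes at y ∈ {0}. (1, 0): f_x = 0, f = 0 — SINGULAR.
  x = 2: f_y(2, y) = 3*y**2 + 2*y + 2; no integer root y with |y| ≤ 4.
  x = 3: f_y(3, y) = 3*y**2 + 2*y + 8; no integer root y with |y| ≤ 4.
  x = 4: f_y(4, y) = 3*y**2 + 2*y + 18; no integer root y with |y| ≤ 4.
Only singular point on the grid: (1, 0).
Classify: substitute x = 1 + u, y = 0 + v and expand: f = -2*u**3 + 2*u**2*v + v**3 + v**2.
No constant or linear terms (consistent with a singular point). Quadratic part: v**2. Cubic part: -2*u**3 + 2*u**2*v + v**3.
The quadratic part v**2 is a perfect square, so there is a single (double) tangent line v = 0, i.e. y = 0. Restricting the cubic part to that line (v = 0) leaves -2*u**3 ≠ 0, so f is not divisible by v and the branch is v² ≈ 2*u**3 to lowest order — this is a cusp.
Classification: cusp.


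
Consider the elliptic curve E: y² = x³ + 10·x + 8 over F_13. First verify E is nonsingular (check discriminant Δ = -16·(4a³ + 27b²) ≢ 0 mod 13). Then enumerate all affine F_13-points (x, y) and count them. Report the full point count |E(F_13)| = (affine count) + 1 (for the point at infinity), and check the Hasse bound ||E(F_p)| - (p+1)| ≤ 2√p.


Affine points = {(2, 6), (2, 7), (3, 0), (5, 1), (5, 12), (10, 4), (10, 9), (12, 6), (12, 7)}; affine count = 9; |E(F_13)| = 10.

Discriminant check: Δ ∝ 4a³ + 27b² = 4·10³ + 27·8² = 4·1000 + 27·64 ≡ 8 (mod 13). Nonzero ⇒ E is nonsingular.
For each x ∈ F_13, compute rhs = x³ + 10·x + 8 mod 13, then count y ∈ F_13 with y² ≡ rhs.
  x = 0: rhs = 8, matching y values: none (0 points).
  x = 1: rhs = 6, matching y values: none (0 points).
  x = 2: rhs = 10, matching y values: 6, 7 (2 points).
  x = 3: rhs = 0, matching y values: 0 (1 points).
  x = 4: rhs = 8, matching y values: none (0 points).
  x = 5: rhs = 1, matching y values: 1, 12 (2 points).
  x = 6: rhs = 11, matching y values: none (0 points).
  x = 7: rhs = 5, matching y values: none (0 points).
  x = 8: rhs = 2, matching y values: none (0 points).
  x = 9: rhs = 8, matching y values: none (0 points).
  x = 10: rhs = 3, matching y values: 4, 9 (2 points).
  x = 11: rhs = 6, matching y values: none (0 points).
  x = 12: rhs = 10, matching y values: 6, 7 (2 points).
Total affine count: 9.
Full point count |E(F_13)| = 9 + 1 = 10.
Hasse bound: |10 − (13+1)| = |-4| = 4 ≤ 2√13 ≈ 7.2111 ✓.


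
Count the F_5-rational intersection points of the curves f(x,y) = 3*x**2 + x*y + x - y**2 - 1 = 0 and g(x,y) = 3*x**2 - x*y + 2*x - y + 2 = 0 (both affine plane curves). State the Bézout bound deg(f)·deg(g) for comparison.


Common zeros: {(0, 2)}; count = 1; Bézout bound = 4.

deg(f) = 2, deg(g) = 2, so Bézout bound = 4.
Scan x ∈ F_5. For each x, list the y ∈ F_5 with f(x, y) ≡ 0 and those with g(x, y) ≡ 0 (mod 5); the common zeros in that column are the intersection.
  x = 0: f ≡ 0 at y ∈ {2, 3}; g ≡ 0 at y ∈ {2}; common: {2}.
  x = 1: f ≡ 0 at y ∈ ∅; g ≡ 0 at y ∈ {1}; common: ∅.
  x = 2: f ≡ 0 at y ∈ {3, 4}; g ≡ 0 at y ∈ {1}; common: ∅.
  x = 3: f ≡ 0 at y ∈ {4}; g ≡ 0 at y ∈ {0}; common: ∅.
  x = 4: f ≡ 0 at y ∈ {2}; g ≡ 0 at y ∈ ∅; common: ∅.
Collecting: common zeros = {(0, 2)}, so the count is 1.
Comparison with the Bézout bound: 1 ≤ 4 = deg(f)·deg(g), as expected for curves with no common component (the affine F_5-count falls short of the bound because intersections may lie at infinity, over extension fields, or carry multiplicity).


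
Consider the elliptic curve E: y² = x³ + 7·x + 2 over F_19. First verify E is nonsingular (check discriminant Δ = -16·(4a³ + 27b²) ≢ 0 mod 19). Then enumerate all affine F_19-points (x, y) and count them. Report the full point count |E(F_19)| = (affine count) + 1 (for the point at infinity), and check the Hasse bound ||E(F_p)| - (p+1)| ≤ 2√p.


Affine points = {(2, 9), (2, 10), (8, 0), (11, 2), (11, 17), (12, 3), (12, 16), (15, 9), (15, 10), (16, 7), (16, 12)}; affine count = 11; |E(F_19)| = 12.

Discriminant check: Δ ∝ 4a³ + 27b² = 4·7³ + 27·2² = 4·343 + 27·4 ≡ 17 (mod 19). Nonzero ⇒ E is nonsingular.
For each x ∈ F_19, compute rhs = x³ + 7·x + 2 mod 19, then count y ∈ F_19 with y² ≡ rhs.
  x = 0: rhs = 2, matching y values: none (0 points).
  x = 1: rhs = 10, matching y values: none (0 points).
  x = 2: rhs = 5, matching y values: 9, 10 (2 points).
  x = 3: rhs = 12, matching y values: none (0 points).
  x = 4: rhs = 18, matching y values: none (0 points).
  x = 5: rhs = 10, matching y values: none (0 points).
  x = 6: rhs = 13, matching y values: none (0 points).
  x = 7: rhs = 14, matching y values: none (0 points).
  x = 8: rhs = 0, matching y values: 0 (1 points).
  x = 9: rhs = 15, matching y values: none (0 points).
  x = 10: rhs = 8, matching y values: none (0 points).
  x = 11: rhs = 4, matching y values: 2, 17 (2 points).
  x = 12: rhs = 9, matching y values: 3, 16 (2 points).
  x = 13: rhs = 10, matching y values: none (0 points).
  x = 14: rhs = 13, matching y values: none (0 points).
  x = 15: rhs = 5, matching y values: 9, 10 (2 points).
  x = 16: rhs = 11, matching y values: 7, 12 (2 points).
  x = 17: rhs = 18, matching y values: none (0 points).
  x = 18: rhs = 13, matching y values: none (0 points).
Total affine count: 11.
Full point count |E(F_19)| = 11 + 1 = 12.
Hasse bound: |12 − (19+1)| = |-8| = 8 ≤ 2√19 ≈ 8.7178 ✓.
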